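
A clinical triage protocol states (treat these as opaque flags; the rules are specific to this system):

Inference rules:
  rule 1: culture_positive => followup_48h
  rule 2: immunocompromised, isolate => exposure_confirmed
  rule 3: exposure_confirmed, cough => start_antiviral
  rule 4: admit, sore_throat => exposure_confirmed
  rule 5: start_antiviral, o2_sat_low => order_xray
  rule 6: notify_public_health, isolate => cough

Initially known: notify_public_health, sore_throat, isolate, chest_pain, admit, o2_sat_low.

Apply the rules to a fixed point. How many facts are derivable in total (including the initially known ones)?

10

Round 1: rule 4 [admit, sore_throat => exposure_confirmed]; rule 6 [notify_public_health, isolate => cough]. New: exposure_confirmed, cough.
Round 2: rule 3 [exposure_confirmed, cough => start_antiviral]. New: start_antiviral.
Round 3: rule 5 [start_antiviral, o2_sat_low => order_xray]. New: order_xray.
Closure: {admit, chest_pain, cough, exposure_confirmed, isolate, notify_public_health, o2_sat_low, order_xray, sore_throat, start_antiviral} — 10 facts.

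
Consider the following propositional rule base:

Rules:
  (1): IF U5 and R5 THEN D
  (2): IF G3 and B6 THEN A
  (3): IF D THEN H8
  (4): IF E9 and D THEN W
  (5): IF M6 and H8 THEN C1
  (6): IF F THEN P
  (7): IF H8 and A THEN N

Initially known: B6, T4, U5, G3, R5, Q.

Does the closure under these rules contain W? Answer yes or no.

no

[1] (1) [IF U5 and R5 THEN D]; (2) [IF G3 and B6 THEN A]. ⇒ new: D, A.
[2] (3) [IF D THEN H8]. ⇒ new: H8.
[3] (7) [IF H8 and A THEN N]. ⇒ new: N.
Fixed point reached. W is concluded only by (4); (4) needs E9 (never derived).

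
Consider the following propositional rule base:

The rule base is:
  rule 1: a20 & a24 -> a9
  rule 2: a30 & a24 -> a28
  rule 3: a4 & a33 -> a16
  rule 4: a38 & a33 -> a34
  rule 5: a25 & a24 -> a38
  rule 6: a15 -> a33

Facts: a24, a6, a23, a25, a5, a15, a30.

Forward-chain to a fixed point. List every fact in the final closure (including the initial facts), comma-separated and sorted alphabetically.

a15, a23, a24, a25, a28, a30, a33, a34, a38, a5, a6

Round 1: rule 2 [a30 & a24 -> a28]; rule 5 [a25 & a24 -> a38]; rule 6 [a15 -> a33]. New: a28, a38, a33.
Round 2: rule 4 [a38 & a33 -> a34]. New: a34.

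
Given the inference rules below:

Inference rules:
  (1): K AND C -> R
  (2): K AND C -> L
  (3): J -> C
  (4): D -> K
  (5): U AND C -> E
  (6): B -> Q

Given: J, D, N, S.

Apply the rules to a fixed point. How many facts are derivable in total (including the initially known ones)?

Round 1: (3) [J -> C]; (4) [D -> K]. New: C, K.
Round 2: (1) [K AND C -> R]; (2) [K AND C -> L]. New: R, L.
Closure: {C, D, J, K, L, N, R, S} — 8 facts.

8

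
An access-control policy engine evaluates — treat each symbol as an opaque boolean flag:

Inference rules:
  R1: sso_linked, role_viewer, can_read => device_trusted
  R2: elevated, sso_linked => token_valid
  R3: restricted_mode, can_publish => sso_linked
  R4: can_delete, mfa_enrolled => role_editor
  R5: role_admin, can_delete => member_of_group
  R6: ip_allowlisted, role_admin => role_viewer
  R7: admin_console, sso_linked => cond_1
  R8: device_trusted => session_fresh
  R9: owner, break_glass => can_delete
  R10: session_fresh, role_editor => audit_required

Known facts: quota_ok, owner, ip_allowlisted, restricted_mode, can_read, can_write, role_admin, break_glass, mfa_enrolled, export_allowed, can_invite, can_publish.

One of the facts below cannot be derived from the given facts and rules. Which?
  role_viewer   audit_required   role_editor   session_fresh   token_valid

[1] R3 [restricted_mode, can_publish => sso_linked]; R6 [ip_allowlisted, role_admin => role_viewer]; R9 [owner, break_glass => can_delete]. ⇒ new: sso_linked, role_viewer, can_delete.
[2] R1 [sso_linked, role_viewer, can_read => device_trusted]; R4 [can_delete, mfa_enrolled => role_editor]; R5 [role_admin, can_delete => member_of_group]. ⇒ new: device_trusted, role_editor, member_of_group.
[3] R8 [device_trusted => session_fresh]. ⇒ new: session_fresh.
[4] R10 [session_fresh, role_editor => audit_required]. ⇒ new: audit_required.
Derived: audit_required (round 4), role_editor (round 2), session_fresh (round 3), role_viewer (round 1). token_valid never appears in any round.

token_valid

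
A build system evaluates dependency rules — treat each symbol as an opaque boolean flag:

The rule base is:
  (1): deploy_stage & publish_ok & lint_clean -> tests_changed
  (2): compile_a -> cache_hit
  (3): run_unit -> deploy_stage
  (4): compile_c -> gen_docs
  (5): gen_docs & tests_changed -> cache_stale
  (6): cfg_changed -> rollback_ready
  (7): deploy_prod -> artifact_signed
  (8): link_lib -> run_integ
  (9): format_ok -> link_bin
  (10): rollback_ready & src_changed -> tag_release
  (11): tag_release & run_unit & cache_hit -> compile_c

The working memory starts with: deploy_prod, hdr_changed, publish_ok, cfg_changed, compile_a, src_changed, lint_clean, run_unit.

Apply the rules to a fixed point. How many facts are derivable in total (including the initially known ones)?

Round 1: (2) [compile_a -> cache_hit]; (3) [run_unit -> deploy_stage]; (6) [cfg_changed -> rollback_ready]; (7) [deploy_prod -> artifact_signed]. Adds cache_hit, deploy_stage, rollback_ready, artifact_signed.
Round 2: (1) [deploy_stage & publish_ok & lint_clean -> tests_changed]; (10) [rollback_ready & src_changed -> tag_release]. Adds tests_changed, tag_release.
Round 3: (11) [tag_release & run_unit & cache_hit -> compile_c]. Adds compile_c.
Round 4: (4) [compile_c -> gen_docs]. Adds gen_docs.
Round 5: (5) [gen_docs & tests_changed -> cache_stale]. Adds cache_stale.
Closure: {artifact_signed, cache_hit, cache_stale, cfg_changed, compile_a, compile_c, deploy_prod, deploy_stage, gen_docs, hdr_changed, lint_clean, publish_ok, rollback_ready, run_unit, src_changed, tag_release, tests_changed} — 17 facts.

17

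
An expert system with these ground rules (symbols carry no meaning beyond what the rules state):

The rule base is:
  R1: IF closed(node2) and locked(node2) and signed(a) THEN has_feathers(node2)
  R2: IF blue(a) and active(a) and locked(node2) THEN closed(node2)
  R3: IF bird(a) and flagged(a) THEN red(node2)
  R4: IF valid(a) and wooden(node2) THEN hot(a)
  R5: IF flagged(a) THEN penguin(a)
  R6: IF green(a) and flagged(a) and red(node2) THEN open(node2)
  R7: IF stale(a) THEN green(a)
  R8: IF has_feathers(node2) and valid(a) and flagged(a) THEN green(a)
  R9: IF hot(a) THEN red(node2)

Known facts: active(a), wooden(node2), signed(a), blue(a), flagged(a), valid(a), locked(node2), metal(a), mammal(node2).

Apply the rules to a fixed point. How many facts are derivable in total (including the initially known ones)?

Round 1: R2 [IF blue(a) and active(a) and locked(node2) THEN closed(node2)]; R4 [IF valid(a) and wooden(node2) THEN hot(a)]; R5 [IF flagged(a) THEN penguin(a)]. New: closed(node2), hot(a), penguin(a).
Round 2: R1 [IF closed(node2) and locked(node2) and signed(a) THEN has_feathers(node2)]; R9 [IF hot(a) THEN red(node2)]. New: has_feathers(node2), red(node2).
Round 3: R8 [IF has_feathers(node2) and valid(a) and flagged(a) THEN green(a)]. New: green(a).
Round 4: R6 [IF green(a) and flagged(a) and red(node2) THEN open(node2)]. New: open(node2).
Closure: {active(a), blue(a), closed(node2), flagged(a), green(a), has_feathers(node2), hot(a), locked(node2), mammal(node2), metal(a), open(node2), penguin(a), red(node2), signed(a), valid(a), wooden(node2)} — 16 facts.

16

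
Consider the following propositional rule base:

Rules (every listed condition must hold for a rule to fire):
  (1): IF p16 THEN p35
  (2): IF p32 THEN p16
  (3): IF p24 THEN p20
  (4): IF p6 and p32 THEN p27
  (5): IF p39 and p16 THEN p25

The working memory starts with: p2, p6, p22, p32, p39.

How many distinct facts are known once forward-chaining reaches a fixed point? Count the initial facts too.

9

[1] (2) [IF p32 THEN p16]; (4) [IF p6 and p32 THEN p27]. ⇒ new: p16, p27.
[2] (1) [IF p16 THEN p35]; (5) [IF p39 and p16 THEN p25]. ⇒ new: p35, p25.
Closure: {p16, p2, p22, p25, p27, p32, p35, p39, p6} — 9 facts.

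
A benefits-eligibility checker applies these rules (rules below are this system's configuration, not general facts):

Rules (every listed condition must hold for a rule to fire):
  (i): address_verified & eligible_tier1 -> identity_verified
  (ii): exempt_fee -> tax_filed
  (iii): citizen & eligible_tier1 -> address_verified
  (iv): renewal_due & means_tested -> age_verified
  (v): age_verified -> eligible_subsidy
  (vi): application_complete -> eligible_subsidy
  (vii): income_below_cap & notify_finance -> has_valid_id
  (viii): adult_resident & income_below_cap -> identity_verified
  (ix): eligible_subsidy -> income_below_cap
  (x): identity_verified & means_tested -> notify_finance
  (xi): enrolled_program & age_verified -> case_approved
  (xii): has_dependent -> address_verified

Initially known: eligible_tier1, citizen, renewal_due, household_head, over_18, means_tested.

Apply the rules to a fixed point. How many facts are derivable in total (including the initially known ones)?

Round 1 fires (iii), (iv), giving address_verified, age_verified.
Round 2 fires (i), (v), giving identity_verified, eligible_subsidy.
Round 3 fires (ix), (x), giving income_below_cap, notify_finance.
Round 4 fires (vii), giving has_valid_id.
Closure: {address_verified, age_verified, citizen, eligible_subsidy, eligible_tier1, has_valid_id, household_head, identity_verified, income_below_cap, means_tested, notify_finance, over_18, renewal_due} — 13 facts.

13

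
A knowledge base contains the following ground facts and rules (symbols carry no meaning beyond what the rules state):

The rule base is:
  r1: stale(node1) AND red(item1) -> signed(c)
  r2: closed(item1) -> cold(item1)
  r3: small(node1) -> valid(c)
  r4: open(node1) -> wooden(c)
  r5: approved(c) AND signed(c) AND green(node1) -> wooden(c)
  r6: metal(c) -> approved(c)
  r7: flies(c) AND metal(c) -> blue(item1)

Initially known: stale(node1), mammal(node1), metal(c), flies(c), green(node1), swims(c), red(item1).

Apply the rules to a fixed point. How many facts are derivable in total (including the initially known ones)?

11

Round 1: r1 [stale(node1) AND red(item1) -> signed(c)]; r6 [metal(c) -> approved(c)]; r7 [flies(c) AND metal(c) -> blue(item1)]. New: signed(c), approved(c), blue(item1).
Round 2: r5 [approved(c) AND signed(c) AND green(node1) -> wooden(c)]. New: wooden(c).
Closure: {approved(c), blue(item1), flies(c), green(node1), mammal(node1), metal(c), red(item1), signed(c), stale(node1), swims(c), wooden(c)} — 11 facts.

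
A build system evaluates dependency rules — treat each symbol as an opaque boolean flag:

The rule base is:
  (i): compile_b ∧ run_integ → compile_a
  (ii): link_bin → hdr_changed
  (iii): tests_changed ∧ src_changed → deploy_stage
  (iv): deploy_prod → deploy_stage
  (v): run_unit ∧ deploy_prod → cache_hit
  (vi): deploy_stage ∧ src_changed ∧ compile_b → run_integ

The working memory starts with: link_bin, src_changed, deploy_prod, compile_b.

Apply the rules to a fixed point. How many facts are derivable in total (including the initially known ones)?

[1] (ii) [link_bin → hdr_changed]; (iv) [deploy_prod → deploy_stage]. ⇒ new: hdr_changed, deploy_stage.
[2] (vi) [deploy_stage ∧ src_changed ∧ compile_b → run_integ]. ⇒ new: run_integ.
[3] (i) [compile_b ∧ run_integ → compile_a]. ⇒ new: compile_a.
Closure: {compile_a, compile_b, deploy_prod, deploy_stage, hdr_changed, link_bin, run_integ, src_changed} — 8 facts.

8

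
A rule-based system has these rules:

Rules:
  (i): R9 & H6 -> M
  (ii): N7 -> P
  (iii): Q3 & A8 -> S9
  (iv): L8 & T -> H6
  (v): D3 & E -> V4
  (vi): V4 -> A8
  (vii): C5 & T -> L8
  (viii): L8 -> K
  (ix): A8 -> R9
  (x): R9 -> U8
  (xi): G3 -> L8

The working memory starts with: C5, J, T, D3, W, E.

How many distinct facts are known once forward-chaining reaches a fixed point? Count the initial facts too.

Round 1 — (v), (vii), derive V4, L8.
Round 2 — (iv), (vi), (viii), derive H6, A8, K.
Round 3 — (ix), derive R9.
Round 4 — (i), (x), derive M, U8.
Closure: {A8, C5, D3, E, H6, J, K, L8, M, R9, T, U8, V4, W} — 14 facts.

14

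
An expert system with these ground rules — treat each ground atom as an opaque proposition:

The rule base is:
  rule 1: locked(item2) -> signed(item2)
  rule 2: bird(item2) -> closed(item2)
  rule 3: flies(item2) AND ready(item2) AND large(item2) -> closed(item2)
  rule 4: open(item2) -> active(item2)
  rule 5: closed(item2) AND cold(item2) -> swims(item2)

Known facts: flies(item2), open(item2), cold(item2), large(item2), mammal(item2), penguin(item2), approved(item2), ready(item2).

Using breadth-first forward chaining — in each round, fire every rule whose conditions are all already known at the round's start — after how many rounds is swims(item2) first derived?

Round 1 fires rule 3, rule 4, giving closed(item2), active(item2).
Round 2 fires rule 5, giving swims(item2).
swims(item2) first appears in round 2.

2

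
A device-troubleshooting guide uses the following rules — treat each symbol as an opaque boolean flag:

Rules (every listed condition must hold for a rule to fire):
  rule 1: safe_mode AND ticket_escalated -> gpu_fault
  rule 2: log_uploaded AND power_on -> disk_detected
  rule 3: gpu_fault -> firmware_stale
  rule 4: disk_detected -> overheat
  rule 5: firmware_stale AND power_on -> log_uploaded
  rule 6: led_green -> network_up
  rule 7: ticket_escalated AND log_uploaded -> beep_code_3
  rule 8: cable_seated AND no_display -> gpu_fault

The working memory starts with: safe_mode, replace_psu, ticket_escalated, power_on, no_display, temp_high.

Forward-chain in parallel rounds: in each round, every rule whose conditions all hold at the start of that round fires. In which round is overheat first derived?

Round 1: rule 1 [safe_mode AND ticket_escalated -> gpu_fault]. Adds gpu_fault.
Round 2: rule 3 [gpu_fault -> firmware_stale]. Adds firmware_stale.
Round 3: rule 5 [firmware_stale AND power_on -> log_uploaded]. Adds log_uploaded.
Round 4: rule 2 [log_uploaded AND power_on -> disk_detected]; rule 7 [ticket_escalated AND log_uploaded -> beep_code_3]. Adds disk_detected, beep_code_3.
Round 5: rule 4 [disk_detected -> overheat]. Adds overheat.
overheat first appears in round 5.

5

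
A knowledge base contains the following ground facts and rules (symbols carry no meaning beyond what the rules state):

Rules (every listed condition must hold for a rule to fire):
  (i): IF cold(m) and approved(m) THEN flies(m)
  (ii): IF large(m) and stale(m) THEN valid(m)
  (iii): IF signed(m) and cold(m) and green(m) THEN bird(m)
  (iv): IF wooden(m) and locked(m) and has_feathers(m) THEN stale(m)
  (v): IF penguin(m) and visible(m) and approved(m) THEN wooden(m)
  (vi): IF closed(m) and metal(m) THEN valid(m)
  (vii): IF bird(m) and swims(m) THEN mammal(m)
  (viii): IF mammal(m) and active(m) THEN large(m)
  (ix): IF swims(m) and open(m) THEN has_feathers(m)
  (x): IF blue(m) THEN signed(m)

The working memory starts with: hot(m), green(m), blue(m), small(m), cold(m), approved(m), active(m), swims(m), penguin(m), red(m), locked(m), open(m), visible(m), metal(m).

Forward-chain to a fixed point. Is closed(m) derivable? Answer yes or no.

no

Round 1 — (i), (v), (ix), (x), derive flies(m), wooden(m), has_feathers(m), signed(m).
Round 2 — (iii), (iv), derive bird(m), stale(m).
Round 3 — (vii), derive mammal(m).
Round 4 — (viii), derive large(m).
Round 5 — (ii), derive valid(m).
Fixed point reached. No rule has closed(m) as a consequent, and it is not given.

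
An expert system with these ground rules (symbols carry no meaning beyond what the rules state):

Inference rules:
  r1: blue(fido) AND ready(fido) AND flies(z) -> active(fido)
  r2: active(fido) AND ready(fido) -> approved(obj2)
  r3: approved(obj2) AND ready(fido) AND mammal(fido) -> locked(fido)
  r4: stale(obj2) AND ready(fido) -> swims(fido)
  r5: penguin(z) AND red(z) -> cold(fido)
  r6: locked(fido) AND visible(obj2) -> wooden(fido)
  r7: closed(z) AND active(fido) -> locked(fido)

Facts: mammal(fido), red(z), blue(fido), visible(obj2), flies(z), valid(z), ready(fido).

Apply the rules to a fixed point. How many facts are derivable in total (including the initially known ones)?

Round 1: r1 [blue(fido) AND ready(fido) AND flies(z) -> active(fido)]. Adds active(fido).
Round 2: r2 [active(fido) AND ready(fido) -> approved(obj2)]. Adds approved(obj2).
Round 3: r3 [approved(obj2) AND ready(fido) AND mammal(fido) -> locked(fido)]. Adds locked(fido).
Round 4: r6 [locked(fido) AND visible(obj2) -> wooden(fido)]. Adds wooden(fido).
Closure: {active(fido), approved(obj2), blue(fido), flies(z), locked(fido), mammal(fido), ready(fido), red(z), valid(z), visible(obj2), wooden(fido)} — 11 facts.

11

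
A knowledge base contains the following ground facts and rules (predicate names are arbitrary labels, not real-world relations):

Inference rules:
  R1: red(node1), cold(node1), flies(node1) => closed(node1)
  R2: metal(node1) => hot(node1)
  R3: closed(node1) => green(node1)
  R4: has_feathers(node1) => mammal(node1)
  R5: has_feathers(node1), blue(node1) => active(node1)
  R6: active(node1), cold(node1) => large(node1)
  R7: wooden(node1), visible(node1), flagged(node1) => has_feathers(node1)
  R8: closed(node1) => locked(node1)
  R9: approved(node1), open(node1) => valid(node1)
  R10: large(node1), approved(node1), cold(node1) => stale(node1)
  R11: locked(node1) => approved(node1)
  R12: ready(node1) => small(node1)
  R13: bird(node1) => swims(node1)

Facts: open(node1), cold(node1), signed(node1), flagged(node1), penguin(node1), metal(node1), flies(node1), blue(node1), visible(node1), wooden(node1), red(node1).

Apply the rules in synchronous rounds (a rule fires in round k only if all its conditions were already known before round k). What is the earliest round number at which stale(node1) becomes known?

Round 1: R1 [red(node1), cold(node1), flies(node1) => closed(node1)]; R2 [metal(node1) => hot(node1)]; R7 [wooden(node1), visible(node1), flagged(node1) => has_feathers(node1)]. Adds closed(node1), hot(node1), has_feathers(node1).
Round 2: R3 [closed(node1) => green(node1)]; R4 [has_feathers(node1) => mammal(node1)]; R5 [has_feathers(node1), blue(node1) => active(node1)]; R8 [closed(node1) => locked(node1)]. Adds green(node1), mammal(node1), active(node1), locked(node1).
Round 3: R6 [active(node1), cold(node1) => large(node1)]; R11 [locked(node1) => approved(node1)]. Adds large(node1), approved(node1).
Round 4: R9 [approved(node1), open(node1) => valid(node1)]; R10 [large(node1), approved(node1), cold(node1) => stale(node1)]. Adds valid(node1), stale(node1).
stale(node1) first appears in round 4.

4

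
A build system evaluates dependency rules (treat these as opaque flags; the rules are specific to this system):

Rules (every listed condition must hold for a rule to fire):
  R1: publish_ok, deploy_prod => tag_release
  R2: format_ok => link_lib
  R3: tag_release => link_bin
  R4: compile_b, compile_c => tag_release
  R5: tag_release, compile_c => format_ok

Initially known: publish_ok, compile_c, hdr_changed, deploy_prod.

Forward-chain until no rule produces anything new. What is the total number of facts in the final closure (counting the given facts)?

[1] R1 [publish_ok, deploy_prod => tag_release]. ⇒ new: tag_release.
[2] R3 [tag_release => link_bin]; R5 [tag_release, compile_c => format_ok]. ⇒ new: link_bin, format_ok.
[3] R2 [format_ok => link_lib]. ⇒ new: link_lib.
Closure: {compile_c, deploy_prod, format_ok, hdr_changed, link_bin, link_lib, publish_ok, tag_release} — 8 facts.

8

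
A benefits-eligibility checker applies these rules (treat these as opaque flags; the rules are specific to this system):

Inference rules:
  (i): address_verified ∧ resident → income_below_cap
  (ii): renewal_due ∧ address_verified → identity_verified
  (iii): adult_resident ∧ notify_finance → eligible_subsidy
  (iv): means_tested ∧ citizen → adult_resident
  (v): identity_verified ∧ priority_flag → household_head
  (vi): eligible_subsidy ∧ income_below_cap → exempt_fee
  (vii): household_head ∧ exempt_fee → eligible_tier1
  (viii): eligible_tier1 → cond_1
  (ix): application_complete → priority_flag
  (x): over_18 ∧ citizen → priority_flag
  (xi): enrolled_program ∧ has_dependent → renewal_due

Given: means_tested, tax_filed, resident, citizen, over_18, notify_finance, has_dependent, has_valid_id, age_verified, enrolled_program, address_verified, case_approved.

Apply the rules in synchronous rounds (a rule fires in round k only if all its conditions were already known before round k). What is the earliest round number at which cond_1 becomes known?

5

Round 1 — (i), (iv), (x), (xi), derive income_below_cap, adult_resident, priority_flag, renewal_due.
Round 2 — (ii), (iii), derive identity_verified, eligible_subsidy.
Round 3 — (v), (vi), derive household_head, exempt_fee.
Round 4 — (vii), derive eligible_tier1.
Round 5 — (viii), derive cond_1.
cond_1 first appears in round 5.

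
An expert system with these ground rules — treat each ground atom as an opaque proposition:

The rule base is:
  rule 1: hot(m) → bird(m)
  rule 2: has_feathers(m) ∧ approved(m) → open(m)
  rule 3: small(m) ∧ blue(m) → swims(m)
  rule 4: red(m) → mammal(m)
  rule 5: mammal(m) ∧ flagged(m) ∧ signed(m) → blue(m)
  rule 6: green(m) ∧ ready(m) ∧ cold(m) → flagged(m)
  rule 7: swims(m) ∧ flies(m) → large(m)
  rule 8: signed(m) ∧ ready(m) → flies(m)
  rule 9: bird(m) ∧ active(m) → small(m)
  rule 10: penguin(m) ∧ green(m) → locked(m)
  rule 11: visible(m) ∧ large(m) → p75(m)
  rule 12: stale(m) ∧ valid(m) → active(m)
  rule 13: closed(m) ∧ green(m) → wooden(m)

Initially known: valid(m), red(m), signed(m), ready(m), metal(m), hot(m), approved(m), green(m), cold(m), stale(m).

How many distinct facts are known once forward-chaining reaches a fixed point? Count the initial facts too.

19

Round 1: rule 1 [hot(m) → bird(m)]; rule 4 [red(m) → mammal(m)]; rule 6 [green(m) ∧ ready(m) ∧ cold(m) → flagged(m)]; rule 8 [signed(m) ∧ ready(m) → flies(m)]; rule 12 [stale(m) ∧ valid(m) → active(m)]. New: bird(m), mammal(m), flagged(m), flies(m), active(m).
Round 2: rule 5 [mammal(m) ∧ flagged(m) ∧ signed(m) → blue(m)]; rule 9 [bird(m) ∧ active(m) → small(m)]. New: blue(m), small(m).
Round 3: rule 3 [small(m) ∧ blue(m) → swims(m)]. New: swims(m).
Round 4: rule 7 [swims(m) ∧ flies(m) → large(m)]. New: large(m).
Closure: {active(m), approved(m), bird(m), blue(m), cold(m), flagged(m), flies(m), green(m), hot(m), large(m), mammal(m), metal(m), ready(m), red(m), signed(m), small(m), stale(m), swims(m), valid(m)} — 19 facts.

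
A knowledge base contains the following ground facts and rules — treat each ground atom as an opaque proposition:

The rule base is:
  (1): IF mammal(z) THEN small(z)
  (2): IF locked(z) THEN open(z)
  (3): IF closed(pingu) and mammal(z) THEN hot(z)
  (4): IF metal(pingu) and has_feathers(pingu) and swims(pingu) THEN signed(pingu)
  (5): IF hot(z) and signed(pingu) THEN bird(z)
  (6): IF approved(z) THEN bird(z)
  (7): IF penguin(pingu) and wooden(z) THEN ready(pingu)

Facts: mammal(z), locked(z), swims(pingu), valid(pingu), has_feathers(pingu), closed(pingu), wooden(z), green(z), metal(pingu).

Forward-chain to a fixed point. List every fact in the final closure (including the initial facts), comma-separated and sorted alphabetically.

bird(z), closed(pingu), green(z), has_feathers(pingu), hot(z), locked(z), mammal(z), metal(pingu), open(z), signed(pingu), small(z), swims(pingu), valid(pingu), wooden(z)

Round 1: (1) [IF mammal(z) THEN small(z)]; (2) [IF locked(z) THEN open(z)]; (3) [IF closed(pingu) and mammal(z) THEN hot(z)]; (4) [IF metal(pingu) and has_feathers(pingu) and swims(pingu) THEN signed(pingu)]. New: small(z), open(z), hot(z), signed(pingu).
Round 2: (5) [IF hot(z) and signed(pingu) THEN bird(z)]. New: bird(z).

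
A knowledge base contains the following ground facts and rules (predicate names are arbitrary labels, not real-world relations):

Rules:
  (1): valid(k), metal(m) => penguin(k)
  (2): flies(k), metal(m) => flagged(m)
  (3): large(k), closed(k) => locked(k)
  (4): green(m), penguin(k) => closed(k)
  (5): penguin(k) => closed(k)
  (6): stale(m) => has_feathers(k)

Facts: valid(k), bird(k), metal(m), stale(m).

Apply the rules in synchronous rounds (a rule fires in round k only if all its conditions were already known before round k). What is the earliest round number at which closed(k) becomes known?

Round 1: (1) [valid(k), metal(m) => penguin(k)]; (6) [stale(m) => has_feathers(k)]. Adds penguin(k), has_feathers(k).
Round 2: (5) [penguin(k) => closed(k)]. Adds closed(k).
closed(k) first appears in round 2.

2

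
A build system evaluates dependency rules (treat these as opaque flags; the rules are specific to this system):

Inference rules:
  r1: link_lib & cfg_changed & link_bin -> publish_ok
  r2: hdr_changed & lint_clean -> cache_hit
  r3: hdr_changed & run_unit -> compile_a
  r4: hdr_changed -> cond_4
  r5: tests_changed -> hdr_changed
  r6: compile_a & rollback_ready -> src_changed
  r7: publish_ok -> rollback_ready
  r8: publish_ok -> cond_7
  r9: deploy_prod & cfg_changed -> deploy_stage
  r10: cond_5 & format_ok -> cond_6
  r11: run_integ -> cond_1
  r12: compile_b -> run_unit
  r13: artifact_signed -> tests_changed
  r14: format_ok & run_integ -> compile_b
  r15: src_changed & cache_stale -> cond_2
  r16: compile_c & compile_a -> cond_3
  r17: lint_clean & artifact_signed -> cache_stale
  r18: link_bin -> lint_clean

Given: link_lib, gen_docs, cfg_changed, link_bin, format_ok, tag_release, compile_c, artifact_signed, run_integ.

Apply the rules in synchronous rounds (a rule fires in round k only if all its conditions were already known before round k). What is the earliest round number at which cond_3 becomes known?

Round 1 — r1, r11, r13, r14, r18, derive publish_ok, cond_1, tests_changed, compile_b, lint_clean.
Round 2 — r5, r7, r8, r12, r17, derive hdr_changed, rollback_ready, cond_7, run_unit, cache_stale.
Round 3 — r2, r3, r4, derive cache_hit, compile_a, cond_4.
Round 4 — r6, r16, derive src_changed, cond_3.
cond_3 first appears in round 4.

4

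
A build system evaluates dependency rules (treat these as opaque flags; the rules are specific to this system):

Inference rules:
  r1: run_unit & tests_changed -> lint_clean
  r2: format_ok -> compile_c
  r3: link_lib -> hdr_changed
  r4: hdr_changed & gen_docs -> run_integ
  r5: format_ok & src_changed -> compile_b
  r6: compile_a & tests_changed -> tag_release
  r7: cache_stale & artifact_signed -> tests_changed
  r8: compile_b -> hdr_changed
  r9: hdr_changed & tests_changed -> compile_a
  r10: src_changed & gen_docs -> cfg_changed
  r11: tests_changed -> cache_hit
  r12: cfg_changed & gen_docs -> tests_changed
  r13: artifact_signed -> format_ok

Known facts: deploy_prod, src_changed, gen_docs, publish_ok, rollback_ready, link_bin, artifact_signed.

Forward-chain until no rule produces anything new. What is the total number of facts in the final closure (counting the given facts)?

Round 1 fires r10, r13, giving cfg_changed, format_ok.
Round 2 fires r2, r5, r12, giving compile_c, compile_b, tests_changed.
Round 3 fires r8, r11, giving hdr_changed, cache_hit.
Round 4 fires r4, r9, giving run_integ, compile_a.
Round 5 fires r6, giving tag_release.
Closure: {artifact_signed, cache_hit, cfg_changed, compile_a, compile_b, compile_c, deploy_prod, format_ok, gen_docs, hdr_changed, link_bin, publish_ok, rollback_ready, run_integ, src_changed, tag_release, tests_changed} — 17 facts.

17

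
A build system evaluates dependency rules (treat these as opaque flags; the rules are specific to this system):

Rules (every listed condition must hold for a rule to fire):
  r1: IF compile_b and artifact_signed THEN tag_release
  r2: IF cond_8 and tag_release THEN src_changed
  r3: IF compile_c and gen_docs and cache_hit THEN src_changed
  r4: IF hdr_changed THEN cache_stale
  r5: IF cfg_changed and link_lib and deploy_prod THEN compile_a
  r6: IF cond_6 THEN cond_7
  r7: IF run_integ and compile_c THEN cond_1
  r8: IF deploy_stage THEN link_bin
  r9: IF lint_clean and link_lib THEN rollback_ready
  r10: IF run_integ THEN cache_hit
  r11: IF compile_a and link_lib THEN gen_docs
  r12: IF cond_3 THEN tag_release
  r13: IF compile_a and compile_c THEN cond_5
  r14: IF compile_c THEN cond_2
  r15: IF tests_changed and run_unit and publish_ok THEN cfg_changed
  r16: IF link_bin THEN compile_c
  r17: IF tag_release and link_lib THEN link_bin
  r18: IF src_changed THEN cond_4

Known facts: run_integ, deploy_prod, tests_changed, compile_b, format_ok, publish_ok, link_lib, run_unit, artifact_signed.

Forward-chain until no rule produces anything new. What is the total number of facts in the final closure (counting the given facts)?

21

Round 1: r1 [IF compile_b and artifact_signed THEN tag_release]; r10 [IF run_integ THEN cache_hit]; r15 [IF tests_changed and run_unit and publish_ok THEN cfg_changed]. New: tag_release, cache_hit, cfg_changed.
Round 2: r5 [IF cfg_changed and link_lib and deploy_prod THEN compile_a]; r17 [IF tag_release and link_lib THEN link_bin]. New: compile_a, link_bin.
Round 3: r11 [IF compile_a and link_lib THEN gen_docs]; r16 [IF link_bin THEN compile_c]. New: gen_docs, compile_c.
Round 4: r3 [IF compile_c and gen_docs and cache_hit THEN src_changed]; r7 [IF run_integ and compile_c THEN cond_1]; r13 [IF compile_a and compile_c THEN cond_5]; r14 [IF compile_c THEN cond_2]. New: src_changed, cond_1, cond_5, cond_2.
Round 5: r18 [IF src_changed THEN cond_4]. New: cond_4.
Closure: {artifact_signed, cache_hit, cfg_changed, compile_a, compile_b, compile_c, cond_1, cond_2, cond_4, cond_5, deploy_prod, format_ok, gen_docs, link_bin, link_lib, publish_ok, run_integ, run_unit, src_changed, tag_release, tests_changed} — 21 facts.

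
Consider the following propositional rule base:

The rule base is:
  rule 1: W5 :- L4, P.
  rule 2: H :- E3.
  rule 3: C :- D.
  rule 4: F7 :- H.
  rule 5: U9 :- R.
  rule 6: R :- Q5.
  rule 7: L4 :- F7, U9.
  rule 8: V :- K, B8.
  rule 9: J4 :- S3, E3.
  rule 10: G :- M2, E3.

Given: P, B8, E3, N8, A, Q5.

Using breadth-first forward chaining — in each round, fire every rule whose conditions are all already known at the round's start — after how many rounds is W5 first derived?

Round 1: rule 2 [H :- E3.]; rule 6 [R :- Q5.]. Adds H, R.
Round 2: rule 4 [F7 :- H.]; rule 5 [U9 :- R.]. Adds F7, U9.
Round 3: rule 7 [L4 :- F7, U9.]. Adds L4.
Round 4: rule 1 [W5 :- L4, P.]. Adds W5.
W5 first appears in round 4.

4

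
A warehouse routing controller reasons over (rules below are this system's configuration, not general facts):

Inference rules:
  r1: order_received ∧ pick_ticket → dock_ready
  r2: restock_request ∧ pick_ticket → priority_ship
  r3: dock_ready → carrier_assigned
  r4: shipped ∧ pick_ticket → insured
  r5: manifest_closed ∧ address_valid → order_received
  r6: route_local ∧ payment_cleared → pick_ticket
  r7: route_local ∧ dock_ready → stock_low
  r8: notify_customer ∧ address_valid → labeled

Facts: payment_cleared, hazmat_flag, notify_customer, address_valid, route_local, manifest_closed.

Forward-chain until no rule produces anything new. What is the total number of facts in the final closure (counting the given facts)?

Round 1 — r5, r6, r8, derive order_received, pick_ticket, labeled.
Round 2 — r1, derive dock_ready.
Round 3 — r3, r7, derive carrier_assigned, stock_low.
Closure: {address_valid, carrier_assigned, dock_ready, hazmat_flag, labeled, manifest_closed, notify_customer, order_received, payment_cleared, pick_ticket, route_local, stock_low} — 12 facts.

12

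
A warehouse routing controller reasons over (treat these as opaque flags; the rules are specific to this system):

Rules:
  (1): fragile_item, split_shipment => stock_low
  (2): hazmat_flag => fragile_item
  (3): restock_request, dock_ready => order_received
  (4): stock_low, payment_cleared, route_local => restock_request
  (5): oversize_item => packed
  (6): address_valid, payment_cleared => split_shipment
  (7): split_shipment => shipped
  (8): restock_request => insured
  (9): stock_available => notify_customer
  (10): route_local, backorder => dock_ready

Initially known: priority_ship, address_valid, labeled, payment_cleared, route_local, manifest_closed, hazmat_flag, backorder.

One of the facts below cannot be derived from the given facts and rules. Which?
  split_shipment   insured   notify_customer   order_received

notify_customer

Round 1 fires (2), (6), (10), giving fragile_item, split_shipment, dock_ready.
Round 2 fires (1), (7), giving stock_low, shipped.
Round 3 fires (4), giving restock_request.
Round 4 fires (3), (8), giving order_received, insured.
Derived: insured (round 4), split_shipment (round 1), order_received (round 4). notify_customer never appears in any round.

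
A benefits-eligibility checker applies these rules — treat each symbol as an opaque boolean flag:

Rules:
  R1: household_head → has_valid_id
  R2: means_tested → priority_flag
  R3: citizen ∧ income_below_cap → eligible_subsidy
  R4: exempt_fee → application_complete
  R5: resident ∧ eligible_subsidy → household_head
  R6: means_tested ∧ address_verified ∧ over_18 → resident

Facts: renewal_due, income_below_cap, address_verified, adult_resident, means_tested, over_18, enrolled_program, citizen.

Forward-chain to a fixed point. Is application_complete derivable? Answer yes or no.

Round 1: R2 [means_tested → priority_flag]; R3 [citizen ∧ income_below_cap → eligible_subsidy]; R6 [means_tested ∧ address_verified ∧ over_18 → resident]. New: priority_flag, eligible_subsidy, resident.
Round 2: R5 [resident ∧ eligible_subsidy → household_head]. New: household_head.
Round 3: R1 [household_head → has_valid_id]. New: has_valid_id.
Fixed point reached. application_complete is concluded only by R4; R4 needs exempt_fee (never derived).

no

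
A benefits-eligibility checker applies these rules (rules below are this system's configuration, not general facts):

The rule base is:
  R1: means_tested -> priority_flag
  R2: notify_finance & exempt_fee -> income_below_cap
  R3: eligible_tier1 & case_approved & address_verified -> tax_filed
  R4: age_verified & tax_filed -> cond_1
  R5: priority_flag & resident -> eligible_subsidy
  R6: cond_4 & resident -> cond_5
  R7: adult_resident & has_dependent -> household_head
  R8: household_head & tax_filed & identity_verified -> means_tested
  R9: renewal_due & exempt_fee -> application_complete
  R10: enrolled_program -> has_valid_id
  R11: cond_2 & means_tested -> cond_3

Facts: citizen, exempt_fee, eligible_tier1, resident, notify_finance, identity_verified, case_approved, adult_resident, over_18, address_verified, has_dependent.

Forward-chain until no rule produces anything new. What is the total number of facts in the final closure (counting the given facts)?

17

Round 1 fires R2, R3, R7, giving income_below_cap, tax_filed, household_head.
Round 2 fires R8, giving means_tested.
Round 3 fires R1, giving priority_flag.
Round 4 fires R5, giving eligible_subsidy.
Closure: {address_verified, adult_resident, case_approved, citizen, eligible_subsidy, eligible_tier1, exempt_fee, has_dependent, household_head, identity_verified, income_below_cap, means_tested, notify_finance, over_18, priority_flag, resident, tax_filed} — 17 facts.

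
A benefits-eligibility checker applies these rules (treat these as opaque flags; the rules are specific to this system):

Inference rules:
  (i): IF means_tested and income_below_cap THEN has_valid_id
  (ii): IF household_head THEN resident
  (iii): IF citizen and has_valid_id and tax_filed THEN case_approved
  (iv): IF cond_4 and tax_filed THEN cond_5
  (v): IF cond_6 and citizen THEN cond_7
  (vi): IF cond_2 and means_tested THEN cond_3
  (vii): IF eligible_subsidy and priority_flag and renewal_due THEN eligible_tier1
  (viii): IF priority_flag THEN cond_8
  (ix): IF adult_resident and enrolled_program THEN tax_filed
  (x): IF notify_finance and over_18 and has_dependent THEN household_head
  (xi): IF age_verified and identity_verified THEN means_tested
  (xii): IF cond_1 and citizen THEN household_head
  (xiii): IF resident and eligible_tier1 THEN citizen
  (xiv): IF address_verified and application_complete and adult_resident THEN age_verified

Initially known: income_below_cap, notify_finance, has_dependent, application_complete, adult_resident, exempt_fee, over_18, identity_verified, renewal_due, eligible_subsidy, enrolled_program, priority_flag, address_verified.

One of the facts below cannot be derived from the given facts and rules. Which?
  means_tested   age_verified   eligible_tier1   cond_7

Round 1 — (vii), (viii), (ix), (x), (xiv), derive eligible_tier1, cond_8, tax_filed, household_head, age_verified.
Round 2 — (ii), (xi), derive resident, means_tested.
Round 3 — (i), (xiii), derive has_valid_id, citizen.
Round 4 — (iii), derive case_approved.
Derived: eligible_tier1 (round 1), age_verified (round 1), means_tested (round 2). cond_7 never appears in any round.

cond_7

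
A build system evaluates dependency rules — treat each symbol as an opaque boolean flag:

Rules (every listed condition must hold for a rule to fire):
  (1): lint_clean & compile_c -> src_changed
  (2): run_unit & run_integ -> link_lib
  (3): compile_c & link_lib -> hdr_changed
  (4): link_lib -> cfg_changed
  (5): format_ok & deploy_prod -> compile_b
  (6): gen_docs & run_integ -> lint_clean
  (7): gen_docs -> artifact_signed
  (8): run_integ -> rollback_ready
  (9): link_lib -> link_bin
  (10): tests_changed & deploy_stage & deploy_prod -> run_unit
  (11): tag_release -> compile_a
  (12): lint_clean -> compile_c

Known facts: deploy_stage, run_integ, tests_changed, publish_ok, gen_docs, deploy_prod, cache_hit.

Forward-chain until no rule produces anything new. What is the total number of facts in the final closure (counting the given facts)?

17

[1] (6) [gen_docs & run_integ -> lint_clean]; (7) [gen_docs -> artifact_signed]; (8) [run_integ -> rollback_ready]; (10) [tests_changed & deploy_stage & deploy_prod -> run_unit]. ⇒ new: lint_clean, artifact_signed, rollback_ready, run_unit.
[2] (2) [run_unit & run_integ -> link_lib]; (12) [lint_clean -> compile_c]. ⇒ new: link_lib, compile_c.
[3] (1) [lint_clean & compile_c -> src_changed]; (3) [compile_c & link_lib -> hdr_changed]; (4) [link_lib -> cfg_changed]; (9) [link_lib -> link_bin]. ⇒ new: src_changed, hdr_changed, cfg_changed, link_bin.
Closure: {artifact_signed, cache_hit, cfg_changed, compile_c, deploy_prod, deploy_stage, gen_docs, hdr_changed, link_bin, link_lib, lint_clean, publish_ok, rollback_ready, run_integ, run_unit, src_changed, tests_changed} — 17 facts.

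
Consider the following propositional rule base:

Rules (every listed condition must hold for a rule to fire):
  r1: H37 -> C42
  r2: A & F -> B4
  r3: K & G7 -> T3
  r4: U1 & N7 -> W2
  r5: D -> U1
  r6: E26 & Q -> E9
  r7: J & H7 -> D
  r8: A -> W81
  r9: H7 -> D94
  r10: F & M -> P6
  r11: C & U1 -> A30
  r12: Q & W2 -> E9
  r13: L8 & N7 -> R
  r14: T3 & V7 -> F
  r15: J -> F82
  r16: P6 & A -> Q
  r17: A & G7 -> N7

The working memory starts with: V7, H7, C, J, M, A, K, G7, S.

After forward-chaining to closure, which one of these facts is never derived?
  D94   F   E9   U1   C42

Round 1: r3 [K & G7 -> T3]; r7 [J & H7 -> D]; r8 [A -> W81]; r9 [H7 -> D94]; r15 [J -> F82]; r17 [A & G7 -> N7]. Adds T3, D, W81, D94, F82, N7.
Round 2: r5 [D -> U1]; r14 [T3 & V7 -> F]. Adds U1, F.
Round 3: r2 [A & F -> B4]; r4 [U1 & N7 -> W2]; r10 [F & M -> P6]; r11 [C & U1 -> A30]. Adds B4, W2, P6, A30.
Round 4: r16 [P6 & A -> Q]. Adds Q.
Round 5: r12 [Q & W2 -> E9]. Adds E9.
Derived: D94 (round 1), F (round 2), E9 (round 5), U1 (round 2). C42 never appears in any round.

C42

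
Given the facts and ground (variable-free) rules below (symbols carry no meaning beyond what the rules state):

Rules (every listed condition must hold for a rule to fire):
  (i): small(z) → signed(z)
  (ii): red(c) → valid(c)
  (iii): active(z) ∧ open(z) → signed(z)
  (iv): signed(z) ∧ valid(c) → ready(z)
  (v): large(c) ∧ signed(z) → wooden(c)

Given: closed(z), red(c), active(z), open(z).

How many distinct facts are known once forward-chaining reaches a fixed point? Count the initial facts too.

[1] (ii) [red(c) → valid(c)]; (iii) [active(z) ∧ open(z) → signed(z)]. ⇒ new: valid(c), signed(z).
[2] (iv) [signed(z) ∧ valid(c) → ready(z)]. ⇒ new: ready(z).
Closure: {active(z), closed(z), open(z), ready(z), red(c), signed(z), valid(c)} — 7 facts.

7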